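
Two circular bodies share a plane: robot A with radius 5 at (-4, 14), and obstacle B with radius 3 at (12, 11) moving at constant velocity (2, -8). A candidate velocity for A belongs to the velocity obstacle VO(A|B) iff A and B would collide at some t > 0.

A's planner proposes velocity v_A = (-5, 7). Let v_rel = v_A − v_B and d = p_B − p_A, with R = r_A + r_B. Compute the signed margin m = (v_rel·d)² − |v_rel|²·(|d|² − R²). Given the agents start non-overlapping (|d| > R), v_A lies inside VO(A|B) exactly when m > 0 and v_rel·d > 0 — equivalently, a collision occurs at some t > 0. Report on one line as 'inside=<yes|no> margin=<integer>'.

d = (16, -3),  |d|² = 265;  R = 5+3 = 8,  c = 265−8² = 201
v_rel = (-7, 15),  |v_rel|² = 274;  v_rel·d = (-7)·(16) + (15)·(-3) = -157
274·t² + 314·t + 201 = 0  ⇒  m = (-157)² − 274·201 = -30425
m = -30425 < 0,  v_rel·d = -157 < 0  ⇒  outside

inside=no margin=-30425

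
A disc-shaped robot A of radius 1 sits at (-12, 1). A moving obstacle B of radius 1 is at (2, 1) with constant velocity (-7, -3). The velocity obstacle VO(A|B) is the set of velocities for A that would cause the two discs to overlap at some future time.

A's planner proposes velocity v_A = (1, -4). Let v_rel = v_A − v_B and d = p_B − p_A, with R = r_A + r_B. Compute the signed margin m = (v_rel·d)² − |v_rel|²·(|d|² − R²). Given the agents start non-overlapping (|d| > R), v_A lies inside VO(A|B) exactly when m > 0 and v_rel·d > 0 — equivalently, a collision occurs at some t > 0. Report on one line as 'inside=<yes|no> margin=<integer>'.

d = (14, 0),  |d|² = 196;  R = 1+1 = 2,  c = 196−2² = 192
v_rel = (8, -1),  |v_rel|² = 65;  v_rel·d = (8)·(14) + (-1)·(0) = 112
65·t² − 224·t + 192 = 0  ⇒  m = 112² − 65·192 = 64
m = 64 > 0,  v_rel·d = 112 > 0  ⇒  inside

inside=yes margin=64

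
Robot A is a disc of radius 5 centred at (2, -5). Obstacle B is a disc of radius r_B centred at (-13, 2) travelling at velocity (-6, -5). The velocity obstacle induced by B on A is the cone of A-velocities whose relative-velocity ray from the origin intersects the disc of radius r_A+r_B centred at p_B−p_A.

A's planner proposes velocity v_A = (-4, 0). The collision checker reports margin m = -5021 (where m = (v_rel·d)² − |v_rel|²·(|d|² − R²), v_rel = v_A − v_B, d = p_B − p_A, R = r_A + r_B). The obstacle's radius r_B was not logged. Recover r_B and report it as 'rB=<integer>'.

m = -5021
d = (-15, 7);  v_rel = (2, 5),  |v_rel|² = 29
v_rel×d = (2)·(7) − (5)·(-15) = 89
since m = R²·29 − 89²:  R² = (7921 + -5021) / 29 = 100
R = √100 = 10  ⇒  r_B = 10 − 5 = 5

rB=5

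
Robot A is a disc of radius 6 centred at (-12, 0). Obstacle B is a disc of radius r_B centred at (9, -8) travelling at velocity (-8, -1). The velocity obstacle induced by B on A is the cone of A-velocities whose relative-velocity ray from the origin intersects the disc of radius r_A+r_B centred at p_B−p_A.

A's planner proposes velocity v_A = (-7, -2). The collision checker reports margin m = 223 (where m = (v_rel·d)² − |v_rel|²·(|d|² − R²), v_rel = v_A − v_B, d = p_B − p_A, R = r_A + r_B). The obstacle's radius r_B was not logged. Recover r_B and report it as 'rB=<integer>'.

m = 223
d = (21, -8);  v_rel = (1, -1),  |v_rel|² = 2
v_rel×d = (1)·(-8) − (-1)·(21) = 13
since m = R²·2 − 13²:  R² = (169 + 223) / 2 = 196
R = √196 = 14  ⇒  r_B = 14 − 6 = 8

rB=8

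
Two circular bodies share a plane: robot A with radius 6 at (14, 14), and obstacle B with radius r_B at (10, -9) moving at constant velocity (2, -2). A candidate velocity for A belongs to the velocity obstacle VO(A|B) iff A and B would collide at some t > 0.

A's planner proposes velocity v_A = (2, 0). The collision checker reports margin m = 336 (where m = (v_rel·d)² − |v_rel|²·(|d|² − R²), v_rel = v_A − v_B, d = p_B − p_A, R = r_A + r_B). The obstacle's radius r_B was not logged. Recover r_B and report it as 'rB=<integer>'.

m = 336
d = (-4, -23);  v_rel = (0, 2),  |v_rel|² = 4
v_rel×d = (0)·(-23) − (2)·(-4) = 8
since m = R²·4 − 8²:  R² = (64 + 336) / 4 = 100
R = √100 = 10  ⇒  r_B = 10 − 6 = 4

rB=4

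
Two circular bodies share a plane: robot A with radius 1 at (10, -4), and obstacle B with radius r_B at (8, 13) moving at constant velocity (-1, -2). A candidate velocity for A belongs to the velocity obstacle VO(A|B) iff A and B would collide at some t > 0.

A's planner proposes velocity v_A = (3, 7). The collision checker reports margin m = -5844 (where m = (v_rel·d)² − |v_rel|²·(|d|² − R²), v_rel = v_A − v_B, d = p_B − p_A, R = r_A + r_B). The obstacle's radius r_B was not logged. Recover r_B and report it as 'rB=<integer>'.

m = -5844
d = (-2, 17);  v_rel = (4, 9),  |v_rel|² = 97
v_rel×d = (4)·(17) − (9)·(-2) = 86
since m = R²·97 − 86²:  R² = (7396 + -5844) / 97 = 16
R = √16 = 4  ⇒  r_B = 4 − 1 = 3

rB=3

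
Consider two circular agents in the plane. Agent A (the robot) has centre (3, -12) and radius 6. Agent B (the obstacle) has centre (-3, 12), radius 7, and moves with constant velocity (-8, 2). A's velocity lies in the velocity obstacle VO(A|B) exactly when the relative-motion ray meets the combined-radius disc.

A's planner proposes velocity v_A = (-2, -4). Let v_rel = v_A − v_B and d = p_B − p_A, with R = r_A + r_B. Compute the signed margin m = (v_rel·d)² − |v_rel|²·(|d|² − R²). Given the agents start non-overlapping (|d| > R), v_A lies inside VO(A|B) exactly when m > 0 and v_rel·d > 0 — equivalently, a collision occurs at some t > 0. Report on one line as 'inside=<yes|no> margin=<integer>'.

d = (-6, 24),  |d|² = 612;  R = 6+7 = 13,  c = 612−13² = 443
v_rel = (6, -6),  |v_rel|² = 72;  v_rel·d = (6)·(-6) + (-6)·(24) = -180
72·t² + 360·t + 443 = 0  ⇒  m = (-180)² − 72·443 = 504
m = 504 > 0,  v_rel·d = -180 < 0  ⇒  outside

inside=no margin=504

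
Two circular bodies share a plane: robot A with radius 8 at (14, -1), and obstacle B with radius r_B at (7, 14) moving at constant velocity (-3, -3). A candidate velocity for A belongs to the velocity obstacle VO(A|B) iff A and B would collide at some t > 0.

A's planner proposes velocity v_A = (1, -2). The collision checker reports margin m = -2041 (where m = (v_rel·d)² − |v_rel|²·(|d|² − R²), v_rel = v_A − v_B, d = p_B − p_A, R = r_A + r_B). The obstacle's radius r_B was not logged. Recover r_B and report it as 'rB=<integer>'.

m = -2041
d = (-7, 15);  v_rel = (4, 1),  |v_rel|² = 17
v_rel×d = (4)·(15) − (1)·(-7) = 67
since m = R²·17 − 67²:  R² = (4489 + -2041) / 17 = 144
R = √144 = 12  ⇒  r_B = 12 − 8 = 4

rB=4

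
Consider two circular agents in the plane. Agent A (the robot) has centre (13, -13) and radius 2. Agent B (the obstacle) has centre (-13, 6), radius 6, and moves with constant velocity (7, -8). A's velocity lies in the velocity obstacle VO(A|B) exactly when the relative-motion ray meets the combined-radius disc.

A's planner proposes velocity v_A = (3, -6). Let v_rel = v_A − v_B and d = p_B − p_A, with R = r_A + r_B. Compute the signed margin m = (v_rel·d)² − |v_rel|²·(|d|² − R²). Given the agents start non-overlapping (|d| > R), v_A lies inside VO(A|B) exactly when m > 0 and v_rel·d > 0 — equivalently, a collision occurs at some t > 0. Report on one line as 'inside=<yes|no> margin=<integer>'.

d = (-26, 19),  |d|² = 1037;  R = 2+6 = 8,  c = 1037−8² = 973
v_rel = (-4, 2),  |v_rel|² = 20;  v_rel·d = (-4)·(-26) + (2)·(19) = 142
20·t² − 284·t + 973 = 0  ⇒  m = 142² − 20·973 = 704
m = 704 > 0,  v_rel·d = 142 > 0  ⇒  inside

inside=yes margin=704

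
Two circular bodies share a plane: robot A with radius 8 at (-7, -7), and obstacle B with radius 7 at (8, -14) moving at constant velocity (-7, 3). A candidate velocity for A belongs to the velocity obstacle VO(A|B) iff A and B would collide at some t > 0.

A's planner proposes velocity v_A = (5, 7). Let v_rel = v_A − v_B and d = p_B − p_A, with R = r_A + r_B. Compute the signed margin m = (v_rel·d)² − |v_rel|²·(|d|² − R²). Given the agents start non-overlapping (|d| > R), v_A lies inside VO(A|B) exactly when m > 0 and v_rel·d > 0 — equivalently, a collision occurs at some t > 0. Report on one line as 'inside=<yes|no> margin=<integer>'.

d = (15, -7),  |d|² = 274;  R = 8+7 = 15,  c = 274−15² = 49
v_rel = (12, 4),  |v_rel|² = 160;  v_rel·d = (12)·(15) + (4)·(-7) = 152
160·t² − 304·t + 49 = 0  ⇒  m = 152² − 160·49 = 15264
m = 15264 > 0,  v_rel·d = 152 > 0  ⇒  inside

inside=yes margin=15264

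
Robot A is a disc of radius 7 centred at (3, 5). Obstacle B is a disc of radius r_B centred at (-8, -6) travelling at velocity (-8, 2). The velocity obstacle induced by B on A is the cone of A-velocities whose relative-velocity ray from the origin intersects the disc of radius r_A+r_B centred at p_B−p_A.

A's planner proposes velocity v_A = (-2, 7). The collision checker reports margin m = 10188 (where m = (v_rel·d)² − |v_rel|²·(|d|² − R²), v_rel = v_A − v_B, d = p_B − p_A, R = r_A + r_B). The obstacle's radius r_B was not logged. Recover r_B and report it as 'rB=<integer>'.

m = 10188
d = (-11, -11);  v_rel = (6, 5),  |v_rel|² = 61
v_rel×d = (6)·(-11) − (5)·(-11) = -11
since m = R²·61 − (-11)²:  R² = (121 + 10188) / 61 = 169
R = √169 = 13  ⇒  r_B = 13 − 7 = 6

rB=6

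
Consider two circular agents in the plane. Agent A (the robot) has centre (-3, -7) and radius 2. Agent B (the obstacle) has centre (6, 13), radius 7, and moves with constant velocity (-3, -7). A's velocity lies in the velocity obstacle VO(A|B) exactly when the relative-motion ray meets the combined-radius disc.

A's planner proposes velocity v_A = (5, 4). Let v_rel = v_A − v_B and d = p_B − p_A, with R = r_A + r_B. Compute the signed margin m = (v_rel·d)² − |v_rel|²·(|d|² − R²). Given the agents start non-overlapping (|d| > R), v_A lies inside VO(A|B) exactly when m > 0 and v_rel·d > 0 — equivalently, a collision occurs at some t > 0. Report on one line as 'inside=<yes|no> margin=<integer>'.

d = (9, 20),  |d|² = 481;  R = 2+7 = 9,  c = 481−9² = 400
v_rel = (8, 11),  |v_rel|² = 185;  v_rel·d = (8)·(9) + (11)·(20) = 292
185·t² − 584·t + 400 = 0  ⇒  m = 292² − 185·400 = 11264
m = 11264 > 0,  v_rel·d = 292 > 0  ⇒  inside

inside=yes margin=11264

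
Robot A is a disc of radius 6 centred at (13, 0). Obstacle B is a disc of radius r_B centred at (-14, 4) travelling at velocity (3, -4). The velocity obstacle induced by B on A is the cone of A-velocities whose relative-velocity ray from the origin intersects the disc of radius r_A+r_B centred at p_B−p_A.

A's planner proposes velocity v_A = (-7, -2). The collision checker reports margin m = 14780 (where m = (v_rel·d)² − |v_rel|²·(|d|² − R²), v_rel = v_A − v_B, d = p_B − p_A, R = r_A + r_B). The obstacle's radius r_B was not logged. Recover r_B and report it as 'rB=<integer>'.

m = 14780
d = (-27, 4);  v_rel = (-10, 2),  |v_rel|² = 104
v_rel×d = (-10)·(4) − (2)·(-27) = 14
since m = R²·104 − 14²:  R² = (196 + 14780) / 104 = 144
R = √144 = 12  ⇒  r_B = 12 − 6 = 6

rB=6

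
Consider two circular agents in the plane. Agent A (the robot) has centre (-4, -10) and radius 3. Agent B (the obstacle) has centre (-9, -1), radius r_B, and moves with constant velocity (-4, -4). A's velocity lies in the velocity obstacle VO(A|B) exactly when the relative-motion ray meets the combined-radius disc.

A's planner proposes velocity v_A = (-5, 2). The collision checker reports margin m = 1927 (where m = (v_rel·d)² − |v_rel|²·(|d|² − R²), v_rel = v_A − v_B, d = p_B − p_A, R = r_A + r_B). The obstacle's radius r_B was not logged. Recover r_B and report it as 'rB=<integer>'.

m = 1927
d = (-5, 9);  v_rel = (-1, 6),  |v_rel|² = 37
v_rel×d = (-1)·(9) − (6)·(-5) = 21
since m = R²·37 − 21²:  R² = (441 + 1927) / 37 = 64
R = √64 = 8  ⇒  r_B = 8 − 3 = 5

rB=5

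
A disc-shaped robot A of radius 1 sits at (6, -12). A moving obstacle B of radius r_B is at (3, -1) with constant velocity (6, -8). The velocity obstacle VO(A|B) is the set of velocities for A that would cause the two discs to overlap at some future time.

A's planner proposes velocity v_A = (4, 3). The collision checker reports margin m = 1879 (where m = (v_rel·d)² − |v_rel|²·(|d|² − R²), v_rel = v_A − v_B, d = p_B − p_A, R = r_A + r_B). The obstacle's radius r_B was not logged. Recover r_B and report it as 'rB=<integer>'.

m = 1879
d = (-3, 11);  v_rel = (-2, 11),  |v_rel|² = 125
v_rel×d = (-2)·(11) − (11)·(-3) = 11
since m = R²·125 − 11²:  R² = (121 + 1879) / 125 = 16
R = √16 = 4  ⇒  r_B = 4 − 1 = 3

rB=3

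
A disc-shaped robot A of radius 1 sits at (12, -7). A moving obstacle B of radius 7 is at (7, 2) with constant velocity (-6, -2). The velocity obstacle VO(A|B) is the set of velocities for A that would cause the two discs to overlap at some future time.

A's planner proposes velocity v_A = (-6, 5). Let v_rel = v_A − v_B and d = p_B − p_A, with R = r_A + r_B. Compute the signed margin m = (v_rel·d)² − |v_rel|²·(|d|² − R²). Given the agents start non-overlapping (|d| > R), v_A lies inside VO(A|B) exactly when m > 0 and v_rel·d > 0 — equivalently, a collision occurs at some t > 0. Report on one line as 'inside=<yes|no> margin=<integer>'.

d = (-5, 9),  |d|² = 106;  R = 1+7 = 8,  c = 106−8² = 42
v_rel = (0, 7),  |v_rel|² = 49;  v_rel·d = (0)·(-5) + (7)·(9) = 63
49·t² − 126·t + 42 = 0  ⇒  m = 63² − 49·42 = 1911
m = 1911 > 0,  v_rel·d = 63 > 0  ⇒  inside

inside=yes margin=1911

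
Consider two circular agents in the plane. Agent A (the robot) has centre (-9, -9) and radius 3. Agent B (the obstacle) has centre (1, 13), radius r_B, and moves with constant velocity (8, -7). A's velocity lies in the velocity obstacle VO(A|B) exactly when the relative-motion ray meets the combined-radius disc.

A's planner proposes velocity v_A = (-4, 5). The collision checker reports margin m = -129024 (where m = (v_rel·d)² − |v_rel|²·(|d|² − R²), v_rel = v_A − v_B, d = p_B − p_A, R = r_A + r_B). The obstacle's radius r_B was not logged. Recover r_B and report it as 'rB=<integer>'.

m = -129024
d = (10, 22);  v_rel = (-12, 12),  |v_rel|² = 288
v_rel×d = (-12)·(22) − (12)·(10) = -384
since m = R²·288 − (-384)²:  R² = (147456 + -129024) / 288 = 64
R = √64 = 8  ⇒  r_B = 8 − 3 = 5

rB=5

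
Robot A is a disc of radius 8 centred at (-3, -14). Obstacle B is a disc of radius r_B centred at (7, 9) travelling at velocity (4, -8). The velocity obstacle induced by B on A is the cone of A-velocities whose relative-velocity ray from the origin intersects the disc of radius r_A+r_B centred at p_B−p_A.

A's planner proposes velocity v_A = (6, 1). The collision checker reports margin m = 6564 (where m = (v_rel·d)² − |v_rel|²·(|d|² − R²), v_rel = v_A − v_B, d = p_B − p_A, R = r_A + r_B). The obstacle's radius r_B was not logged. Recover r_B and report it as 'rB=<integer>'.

m = 6564
d = (10, 23);  v_rel = (2, 9),  |v_rel|² = 85
v_rel×d = (2)·(23) − (9)·(10) = -44
since m = R²·85 − (-44)²:  R² = (1936 + 6564) / 85 = 100
R = √100 = 10  ⇒  r_B = 10 − 8 = 2

rB=2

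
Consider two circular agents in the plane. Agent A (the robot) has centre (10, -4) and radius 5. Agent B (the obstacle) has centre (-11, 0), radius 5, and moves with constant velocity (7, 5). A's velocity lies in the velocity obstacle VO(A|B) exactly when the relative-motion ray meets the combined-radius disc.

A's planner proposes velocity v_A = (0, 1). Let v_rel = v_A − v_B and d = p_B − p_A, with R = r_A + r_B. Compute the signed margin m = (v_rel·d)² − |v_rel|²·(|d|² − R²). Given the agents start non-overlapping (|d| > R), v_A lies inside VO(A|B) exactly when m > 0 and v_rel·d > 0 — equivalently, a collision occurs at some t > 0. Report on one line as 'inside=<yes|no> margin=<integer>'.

d = (-21, 4),  |d|² = 457;  R = 5+5 = 10,  c = 457−10² = 357
v_rel = (-7, -4),  |v_rel|² = 65;  v_rel·d = (-7)·(-21) + (-4)·(4) = 131
65·t² − 262·t + 357 = 0  ⇒  m = 131² − 65·357 = -6044
m = -6044 < 0,  v_rel·d = 131 > 0  ⇒  outside

inside=no margin=-6044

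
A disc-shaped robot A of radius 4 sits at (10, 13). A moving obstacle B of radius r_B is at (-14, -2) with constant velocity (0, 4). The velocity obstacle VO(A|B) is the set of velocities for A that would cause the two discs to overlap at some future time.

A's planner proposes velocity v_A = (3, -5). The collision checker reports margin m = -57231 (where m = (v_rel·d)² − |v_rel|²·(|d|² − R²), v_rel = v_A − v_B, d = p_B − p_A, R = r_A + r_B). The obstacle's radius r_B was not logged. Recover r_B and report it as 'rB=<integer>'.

m = -57231
d = (-24, -15);  v_rel = (3, -9),  |v_rel|² = 90
v_rel×d = (3)·(-15) − (-9)·(-24) = -261
since m = R²·90 − (-261)²:  R² = (68121 + -57231) / 90 = 121
R = √121 = 11  ⇒  r_B = 11 − 4 = 7

rB=7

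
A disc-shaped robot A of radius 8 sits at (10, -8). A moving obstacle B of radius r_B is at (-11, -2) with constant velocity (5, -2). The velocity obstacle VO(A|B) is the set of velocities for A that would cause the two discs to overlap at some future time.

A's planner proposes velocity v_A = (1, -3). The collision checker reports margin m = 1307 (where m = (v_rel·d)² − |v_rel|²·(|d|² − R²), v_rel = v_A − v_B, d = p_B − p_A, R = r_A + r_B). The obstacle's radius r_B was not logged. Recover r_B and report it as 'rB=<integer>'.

m = 1307
d = (-21, 6);  v_rel = (-4, -1),  |v_rel|² = 17
v_rel×d = (-4)·(6) − (-1)·(-21) = -45
since m = R²·17 − (-45)²:  R² = (2025 + 1307) / 17 = 196
R = √196 = 14  ⇒  r_B = 14 − 8 = 6

rB=6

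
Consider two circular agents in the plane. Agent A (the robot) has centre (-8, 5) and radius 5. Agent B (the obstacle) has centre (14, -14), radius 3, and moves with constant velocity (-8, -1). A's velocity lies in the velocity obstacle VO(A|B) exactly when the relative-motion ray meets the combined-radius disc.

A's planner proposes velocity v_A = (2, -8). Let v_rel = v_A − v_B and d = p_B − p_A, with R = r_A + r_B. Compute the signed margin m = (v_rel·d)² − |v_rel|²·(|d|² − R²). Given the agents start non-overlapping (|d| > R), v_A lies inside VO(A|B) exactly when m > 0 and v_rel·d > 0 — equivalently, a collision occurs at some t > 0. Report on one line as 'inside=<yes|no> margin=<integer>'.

d = (22, -19),  |d|² = 845;  R = 5+3 = 8,  c = 845−8² = 781
v_rel = (10, -7),  |v_rel|² = 149;  v_rel·d = (10)·(22) + (-7)·(-19) = 353
149·t² − 706·t + 781 = 0  ⇒  m = 353² − 149·781 = 8240
m = 8240 > 0,  v_rel·d = 353 > 0  ⇒  inside

inside=yes margin=8240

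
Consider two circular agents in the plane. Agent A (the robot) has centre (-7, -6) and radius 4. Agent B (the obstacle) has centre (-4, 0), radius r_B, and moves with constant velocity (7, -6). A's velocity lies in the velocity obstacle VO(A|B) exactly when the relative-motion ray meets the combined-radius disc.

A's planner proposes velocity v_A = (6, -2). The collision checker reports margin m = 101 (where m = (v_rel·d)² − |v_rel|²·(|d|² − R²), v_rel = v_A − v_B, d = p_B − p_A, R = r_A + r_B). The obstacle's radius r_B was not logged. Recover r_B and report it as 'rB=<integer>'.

m = 101
d = (3, 6);  v_rel = (-1, 4),  |v_rel|² = 17
v_rel×d = (-1)·(6) − (4)·(3) = -18
since m = R²·17 − (-18)²:  R² = (324 + 101) / 17 = 25
R = √25 = 5  ⇒  r_B = 5 − 4 = 1

rB=1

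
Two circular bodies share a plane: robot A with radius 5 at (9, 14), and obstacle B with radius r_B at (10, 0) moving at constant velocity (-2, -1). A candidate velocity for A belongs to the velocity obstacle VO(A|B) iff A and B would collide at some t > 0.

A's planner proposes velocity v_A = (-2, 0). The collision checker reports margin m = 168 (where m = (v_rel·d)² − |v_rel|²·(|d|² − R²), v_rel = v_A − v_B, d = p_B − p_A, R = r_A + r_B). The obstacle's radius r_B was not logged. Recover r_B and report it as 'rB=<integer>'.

m = 168
d = (1, -14);  v_rel = (0, 1),  |v_rel|² = 1
v_rel×d = (0)·(-14) − (1)·(1) = -1
since m = R²·1 − (-1)²:  R² = (1 + 168) / 1 = 169
R = √169 = 13  ⇒  r_B = 13 − 5 = 8

rB=8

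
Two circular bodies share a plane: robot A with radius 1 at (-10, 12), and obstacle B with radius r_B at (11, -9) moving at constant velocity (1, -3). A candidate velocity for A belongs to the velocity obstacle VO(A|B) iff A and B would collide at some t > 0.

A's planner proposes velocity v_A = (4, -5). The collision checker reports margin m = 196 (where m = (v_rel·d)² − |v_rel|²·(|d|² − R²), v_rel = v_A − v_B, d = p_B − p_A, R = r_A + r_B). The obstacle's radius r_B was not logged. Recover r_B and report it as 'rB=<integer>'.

m = 196
d = (21, -21);  v_rel = (3, -2),  |v_rel|² = 13
v_rel×d = (3)·(-21) − (-2)·(21) = -21
since m = R²·13 − (-21)²:  R² = (441 + 196) / 13 = 49
R = √49 = 7  ⇒  r_B = 7 − 1 = 6

rB=6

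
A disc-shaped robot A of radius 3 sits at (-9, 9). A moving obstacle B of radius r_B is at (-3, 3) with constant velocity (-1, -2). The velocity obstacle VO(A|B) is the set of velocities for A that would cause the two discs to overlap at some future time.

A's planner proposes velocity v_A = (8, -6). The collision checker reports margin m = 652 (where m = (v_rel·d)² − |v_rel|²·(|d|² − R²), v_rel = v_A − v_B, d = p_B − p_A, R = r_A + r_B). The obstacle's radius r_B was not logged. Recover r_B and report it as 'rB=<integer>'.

m = 652
d = (6, -6);  v_rel = (9, -4),  |v_rel|² = 97
v_rel×d = (9)·(-6) − (-4)·(6) = -30
since m = R²·97 − (-30)²:  R² = (900 + 652) / 97 = 16
R = √16 = 4  ⇒  r_B = 4 − 3 = 1

rB=1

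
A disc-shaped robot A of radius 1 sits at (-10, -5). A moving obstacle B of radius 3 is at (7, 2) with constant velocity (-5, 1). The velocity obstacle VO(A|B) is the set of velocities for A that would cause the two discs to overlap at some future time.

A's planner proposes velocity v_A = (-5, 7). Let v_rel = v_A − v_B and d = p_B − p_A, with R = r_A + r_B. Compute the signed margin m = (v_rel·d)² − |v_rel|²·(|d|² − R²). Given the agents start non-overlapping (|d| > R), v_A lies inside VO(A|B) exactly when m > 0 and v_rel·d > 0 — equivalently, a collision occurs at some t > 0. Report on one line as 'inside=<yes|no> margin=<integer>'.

d = (17, 7),  |d|² = 338;  R = 1+3 = 4,  c = 338−4² = 322
v_rel = (0, 6),  |v_rel|² = 36;  v_rel·d = (0)·(17) + (6)·(7) = 42
36·t² − 84·t + 322 = 0  ⇒  m = 42² − 36·322 = -9828
m = -9828 < 0,  v_rel·d = 42 > 0  ⇒  outside

inside=no margin=-9828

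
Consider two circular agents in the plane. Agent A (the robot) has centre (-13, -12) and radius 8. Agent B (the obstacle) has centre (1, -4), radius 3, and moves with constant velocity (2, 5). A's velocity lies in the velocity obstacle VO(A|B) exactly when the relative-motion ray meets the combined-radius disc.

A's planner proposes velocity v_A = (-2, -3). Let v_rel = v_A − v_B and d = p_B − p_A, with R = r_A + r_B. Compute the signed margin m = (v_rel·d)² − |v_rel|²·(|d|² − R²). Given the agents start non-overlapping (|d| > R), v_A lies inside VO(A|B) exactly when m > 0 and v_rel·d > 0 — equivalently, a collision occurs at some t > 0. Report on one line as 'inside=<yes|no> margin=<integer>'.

d = (14, 8),  |d|² = 260;  R = 8+3 = 11,  c = 260−11² = 139
v_rel = (-4, -8),  |v_rel|² = 80;  v_rel·d = (-4)·(14) + (-8)·(8) = -120
80·t² + 240·t + 139 = 0  ⇒  m = (-120)² − 80·139 = 3280
m = 3280 > 0,  v_rel·d = -120 < 0  ⇒  outside

inside=no margin=3280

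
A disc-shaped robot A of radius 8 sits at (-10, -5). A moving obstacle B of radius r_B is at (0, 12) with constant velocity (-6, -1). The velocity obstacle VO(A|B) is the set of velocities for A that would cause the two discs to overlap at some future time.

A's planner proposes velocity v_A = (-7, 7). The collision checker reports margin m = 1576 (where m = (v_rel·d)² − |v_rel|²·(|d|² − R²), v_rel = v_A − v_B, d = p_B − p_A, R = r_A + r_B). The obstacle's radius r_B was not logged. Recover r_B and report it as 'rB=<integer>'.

m = 1576
d = (10, 17);  v_rel = (-1, 8),  |v_rel|² = 65
v_rel×d = (-1)·(17) − (8)·(10) = -97
since m = R²·65 − (-97)²:  R² = (9409 + 1576) / 65 = 169
R = √169 = 13  ⇒  r_B = 13 − 8 = 5

rB=5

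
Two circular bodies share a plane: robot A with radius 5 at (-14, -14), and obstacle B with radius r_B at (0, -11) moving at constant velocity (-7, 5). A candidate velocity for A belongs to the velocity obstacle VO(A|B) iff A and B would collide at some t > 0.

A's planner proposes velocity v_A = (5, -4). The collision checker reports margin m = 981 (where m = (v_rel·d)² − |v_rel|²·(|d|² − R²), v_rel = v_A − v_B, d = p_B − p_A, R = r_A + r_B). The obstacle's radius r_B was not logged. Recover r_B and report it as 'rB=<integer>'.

m = 981
d = (14, 3);  v_rel = (12, -9),  |v_rel|² = 225
v_rel×d = (12)·(3) − (-9)·(14) = 162
since m = R²·225 − 162²:  R² = (26244 + 981) / 225 = 121
R = √121 = 11  ⇒  r_B = 11 − 5 = 6

rB=6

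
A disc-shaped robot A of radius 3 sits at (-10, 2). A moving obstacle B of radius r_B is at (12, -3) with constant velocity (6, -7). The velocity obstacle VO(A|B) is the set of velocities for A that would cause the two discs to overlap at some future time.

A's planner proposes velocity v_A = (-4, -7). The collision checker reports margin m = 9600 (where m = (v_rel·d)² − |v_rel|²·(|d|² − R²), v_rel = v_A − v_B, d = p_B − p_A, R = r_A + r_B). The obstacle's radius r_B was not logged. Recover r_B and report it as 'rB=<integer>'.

m = 9600
d = (22, -5);  v_rel = (-10, 0),  |v_rel|² = 100
v_rel×d = (-10)·(-5) − (0)·(22) = 50
since m = R²·100 − 50²:  R² = (2500 + 9600) / 100 = 121
R = √121 = 11  ⇒  r_B = 11 − 3 = 8

rB=8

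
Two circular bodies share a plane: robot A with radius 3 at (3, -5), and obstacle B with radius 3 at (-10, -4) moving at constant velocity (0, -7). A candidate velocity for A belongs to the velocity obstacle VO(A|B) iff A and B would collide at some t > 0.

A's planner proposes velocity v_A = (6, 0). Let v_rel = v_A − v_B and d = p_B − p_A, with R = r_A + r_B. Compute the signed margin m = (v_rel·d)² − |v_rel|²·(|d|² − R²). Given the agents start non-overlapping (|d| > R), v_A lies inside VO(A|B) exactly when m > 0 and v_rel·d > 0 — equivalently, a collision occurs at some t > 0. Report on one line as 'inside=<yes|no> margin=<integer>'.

d = (-13, 1),  |d|² = 170;  R = 3+3 = 6,  c = 170−6² = 134
v_rel = (6, 7),  |v_rel|² = 85;  v_rel·d = (6)·(-13) + (7)·(1) = -71
85·t² + 142·t + 134 = 0  ⇒  m = (-71)² − 85·134 = -6349
m = -6349 < 0,  v_rel·d = -71 < 0  ⇒  outside

inside=no margin=-6349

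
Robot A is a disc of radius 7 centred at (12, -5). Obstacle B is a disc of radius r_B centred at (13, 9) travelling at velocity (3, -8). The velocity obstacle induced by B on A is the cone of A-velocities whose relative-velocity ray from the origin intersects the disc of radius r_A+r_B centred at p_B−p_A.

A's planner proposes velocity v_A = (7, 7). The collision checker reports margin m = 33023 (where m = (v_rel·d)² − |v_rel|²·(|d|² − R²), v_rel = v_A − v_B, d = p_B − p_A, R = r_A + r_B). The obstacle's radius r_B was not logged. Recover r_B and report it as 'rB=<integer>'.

m = 33023
d = (1, 14);  v_rel = (4, 15),  |v_rel|² = 241
v_rel×d = (4)·(14) − (15)·(1) = 41
since m = R²·241 − 41²:  R² = (1681 + 33023) / 241 = 144
R = √144 = 12  ⇒  r_B = 12 − 7 = 5

rB=5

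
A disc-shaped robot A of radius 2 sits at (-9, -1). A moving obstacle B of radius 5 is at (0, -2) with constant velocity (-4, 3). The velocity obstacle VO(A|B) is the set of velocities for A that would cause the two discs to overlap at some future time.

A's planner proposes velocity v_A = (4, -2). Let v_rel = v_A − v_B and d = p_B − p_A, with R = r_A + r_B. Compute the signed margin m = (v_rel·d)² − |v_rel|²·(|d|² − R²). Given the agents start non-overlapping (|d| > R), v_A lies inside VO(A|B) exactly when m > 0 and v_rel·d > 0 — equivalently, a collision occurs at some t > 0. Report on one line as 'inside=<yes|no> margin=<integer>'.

d = (9, -1),  |d|² = 82;  R = 2+5 = 7,  c = 82−7² = 33
v_rel = (8, -5),  |v_rel|² = 89;  v_rel·d = (8)·(9) + (-5)·(-1) = 77
89·t² − 154·t + 33 = 0  ⇒  m = 77² − 89·33 = 2992
m = 2992 > 0,  v_rel·d = 77 > 0  ⇒  inside

inside=yes margin=2992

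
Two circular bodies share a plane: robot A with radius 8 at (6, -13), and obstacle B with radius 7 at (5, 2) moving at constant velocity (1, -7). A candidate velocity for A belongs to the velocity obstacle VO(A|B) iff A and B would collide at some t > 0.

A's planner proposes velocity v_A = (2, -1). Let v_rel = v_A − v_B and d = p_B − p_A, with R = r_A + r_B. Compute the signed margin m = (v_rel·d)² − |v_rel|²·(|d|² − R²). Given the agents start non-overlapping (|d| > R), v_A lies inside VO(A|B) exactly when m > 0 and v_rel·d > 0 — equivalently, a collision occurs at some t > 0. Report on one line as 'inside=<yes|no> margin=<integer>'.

d = (-1, 15),  |d|² = 226;  R = 8+7 = 15,  c = 226−15² = 1
v_rel = (1, 6),  |v_rel|² = 37;  v_rel·d = (1)·(-1) + (6)·(15) = 89
37·t² − 178·t + 1 = 0  ⇒  m = 89² − 37·1 = 7884
m = 7884 > 0,  v_rel·d = 89 > 0  ⇒  inside

inside=yes margin=7884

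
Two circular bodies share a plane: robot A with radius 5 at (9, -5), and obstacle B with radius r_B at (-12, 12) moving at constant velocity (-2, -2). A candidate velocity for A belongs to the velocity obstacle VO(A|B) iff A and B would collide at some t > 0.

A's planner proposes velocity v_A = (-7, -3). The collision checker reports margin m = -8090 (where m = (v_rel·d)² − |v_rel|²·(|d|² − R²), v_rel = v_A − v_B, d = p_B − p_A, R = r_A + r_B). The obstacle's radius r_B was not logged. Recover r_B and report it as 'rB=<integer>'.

m = -8090
d = (-21, 17);  v_rel = (-5, -1),  |v_rel|² = 26
v_rel×d = (-5)·(17) − (-1)·(-21) = -106
since m = R²·26 − (-106)²:  R² = (11236 + -8090) / 26 = 121
R = √121 = 11  ⇒  r_B = 11 − 5 = 6

rB=6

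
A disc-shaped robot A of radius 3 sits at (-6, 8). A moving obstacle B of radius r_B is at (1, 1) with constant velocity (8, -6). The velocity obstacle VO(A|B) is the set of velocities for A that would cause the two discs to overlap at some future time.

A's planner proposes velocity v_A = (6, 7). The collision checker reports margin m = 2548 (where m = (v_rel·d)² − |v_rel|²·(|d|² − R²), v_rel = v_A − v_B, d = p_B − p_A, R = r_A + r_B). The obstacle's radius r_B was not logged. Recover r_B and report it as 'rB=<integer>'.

m = 2548
d = (7, -7);  v_rel = (-2, 13),  |v_rel|² = 173
v_rel×d = (-2)·(-7) − (13)·(7) = -77
since m = R²·173 − (-77)²:  R² = (5929 + 2548) / 173 = 49
R = √49 = 7  ⇒  r_B = 7 − 3 = 4

rB=4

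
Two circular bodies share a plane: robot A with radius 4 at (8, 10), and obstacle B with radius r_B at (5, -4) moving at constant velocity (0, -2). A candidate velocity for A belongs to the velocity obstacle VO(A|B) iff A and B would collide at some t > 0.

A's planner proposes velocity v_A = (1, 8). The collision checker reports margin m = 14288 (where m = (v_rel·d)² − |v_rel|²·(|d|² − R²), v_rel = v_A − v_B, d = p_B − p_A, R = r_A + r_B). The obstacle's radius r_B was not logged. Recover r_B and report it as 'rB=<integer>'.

m = 14288
d = (-3, -14);  v_rel = (1, 10),  |v_rel|² = 101
v_rel×d = (1)·(-14) − (10)·(-3) = 16
since m = R²·101 − 16²:  R² = (256 + 14288) / 101 = 144
R = √144 = 12  ⇒  r_B = 12 − 4 = 8

rB=8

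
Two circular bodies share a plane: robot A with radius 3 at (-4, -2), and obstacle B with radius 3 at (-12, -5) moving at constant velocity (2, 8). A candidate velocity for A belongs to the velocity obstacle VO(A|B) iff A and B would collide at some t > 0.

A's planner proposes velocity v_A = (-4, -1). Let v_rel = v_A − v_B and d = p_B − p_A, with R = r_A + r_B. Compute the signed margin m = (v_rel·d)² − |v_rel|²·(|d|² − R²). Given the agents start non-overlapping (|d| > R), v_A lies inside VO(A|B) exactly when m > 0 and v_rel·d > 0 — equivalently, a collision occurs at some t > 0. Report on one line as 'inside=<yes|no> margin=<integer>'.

d = (-8, -3),  |d|² = 73;  R = 3+3 = 6,  c = 73−6² = 37
v_rel = (-6, -9),  |v_rel|² = 117;  v_rel·d = (-6)·(-8) + (-9)·(-3) = 75
117·t² − 150·t + 37 = 0  ⇒  m = 75² − 117·37 = 1296
m = 1296 > 0,  v_rel·d = 75 > 0  ⇒  inside

inside=yes margin=1296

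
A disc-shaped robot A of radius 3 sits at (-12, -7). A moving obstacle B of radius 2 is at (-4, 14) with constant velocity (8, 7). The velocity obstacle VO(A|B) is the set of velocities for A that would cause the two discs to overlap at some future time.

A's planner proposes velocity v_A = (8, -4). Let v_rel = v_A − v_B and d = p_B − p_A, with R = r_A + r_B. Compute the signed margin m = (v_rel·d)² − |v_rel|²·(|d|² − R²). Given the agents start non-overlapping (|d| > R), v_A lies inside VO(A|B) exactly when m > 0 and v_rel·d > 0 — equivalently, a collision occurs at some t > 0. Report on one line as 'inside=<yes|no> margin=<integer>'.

d = (8, 21),  |d|² = 505;  R = 3+2 = 5,  c = 505−5² = 480
v_rel = (0, -11),  |v_rel|² = 121;  v_rel·d = (0)·(8) + (-11)·(21) = -231
121·t² + 462·t + 480 = 0  ⇒  m = (-231)² − 121·480 = -4719
m = -4719 < 0,  v_rel·d = -231 < 0  ⇒  outside

inside=no margin=-4719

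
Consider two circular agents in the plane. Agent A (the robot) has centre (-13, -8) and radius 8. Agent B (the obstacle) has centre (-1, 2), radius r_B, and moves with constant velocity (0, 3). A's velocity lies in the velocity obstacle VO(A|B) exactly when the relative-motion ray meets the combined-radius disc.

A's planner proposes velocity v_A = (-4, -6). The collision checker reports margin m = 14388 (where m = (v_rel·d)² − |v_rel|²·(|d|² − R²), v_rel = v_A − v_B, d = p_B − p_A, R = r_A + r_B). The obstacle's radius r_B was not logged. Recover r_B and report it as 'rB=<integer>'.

m = 14388
d = (12, 10);  v_rel = (-4, -9),  |v_rel|² = 97
v_rel×d = (-4)·(10) − (-9)·(12) = 68
since m = R²·97 − 68²:  R² = (4624 + 14388) / 97 = 196
R = √196 = 14  ⇒  r_B = 14 − 8 = 6

rB=6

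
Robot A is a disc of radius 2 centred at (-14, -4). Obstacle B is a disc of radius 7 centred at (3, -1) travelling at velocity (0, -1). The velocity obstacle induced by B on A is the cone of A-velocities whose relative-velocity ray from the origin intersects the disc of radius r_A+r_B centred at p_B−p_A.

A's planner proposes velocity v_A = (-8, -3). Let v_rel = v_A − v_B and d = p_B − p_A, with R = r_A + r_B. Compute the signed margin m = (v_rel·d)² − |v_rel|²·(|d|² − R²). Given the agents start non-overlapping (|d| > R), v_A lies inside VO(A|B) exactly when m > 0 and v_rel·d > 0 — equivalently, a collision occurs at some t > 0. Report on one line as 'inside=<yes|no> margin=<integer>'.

d = (17, 3),  |d|² = 298;  R = 2+7 = 9,  c = 298−9² = 217
v_rel = (-8, -2),  |v_rel|² = 68;  v_rel·d = (-8)·(17) + (-2)·(3) = -142
68·t² + 284·t + 217 = 0  ⇒  m = (-142)² − 68·217 = 5408
m = 5408 > 0,  v_rel·d = -142 < 0  ⇒  outside

inside=no margin=5408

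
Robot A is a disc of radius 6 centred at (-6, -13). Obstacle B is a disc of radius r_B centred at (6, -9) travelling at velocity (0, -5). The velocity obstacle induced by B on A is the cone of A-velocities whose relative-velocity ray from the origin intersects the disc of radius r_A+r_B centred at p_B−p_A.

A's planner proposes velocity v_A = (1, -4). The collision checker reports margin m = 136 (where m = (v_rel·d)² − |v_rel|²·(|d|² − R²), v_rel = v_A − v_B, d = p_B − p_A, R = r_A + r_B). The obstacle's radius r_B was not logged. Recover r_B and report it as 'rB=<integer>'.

m = 136
d = (12, 4);  v_rel = (1, 1),  |v_rel|² = 2
v_rel×d = (1)·(4) − (1)·(12) = -8
since m = R²·2 − (-8)²:  R² = (64 + 136) / 2 = 100
R = √100 = 10  ⇒  r_B = 10 − 6 = 4

rB=4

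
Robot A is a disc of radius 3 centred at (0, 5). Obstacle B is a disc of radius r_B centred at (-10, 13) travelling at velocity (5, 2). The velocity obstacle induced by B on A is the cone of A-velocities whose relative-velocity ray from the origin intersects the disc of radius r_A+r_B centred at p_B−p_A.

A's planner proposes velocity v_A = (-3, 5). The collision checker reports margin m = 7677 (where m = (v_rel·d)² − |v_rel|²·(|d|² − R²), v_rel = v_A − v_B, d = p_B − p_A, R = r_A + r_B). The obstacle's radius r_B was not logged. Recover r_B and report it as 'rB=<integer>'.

m = 7677
d = (-10, 8);  v_rel = (-8, 3),  |v_rel|² = 73
v_rel×d = (-8)·(8) − (3)·(-10) = -34
since m = R²·73 − (-34)²:  R² = (1156 + 7677) / 73 = 121
R = √121 = 11  ⇒  r_B = 11 − 3 = 8

rB=8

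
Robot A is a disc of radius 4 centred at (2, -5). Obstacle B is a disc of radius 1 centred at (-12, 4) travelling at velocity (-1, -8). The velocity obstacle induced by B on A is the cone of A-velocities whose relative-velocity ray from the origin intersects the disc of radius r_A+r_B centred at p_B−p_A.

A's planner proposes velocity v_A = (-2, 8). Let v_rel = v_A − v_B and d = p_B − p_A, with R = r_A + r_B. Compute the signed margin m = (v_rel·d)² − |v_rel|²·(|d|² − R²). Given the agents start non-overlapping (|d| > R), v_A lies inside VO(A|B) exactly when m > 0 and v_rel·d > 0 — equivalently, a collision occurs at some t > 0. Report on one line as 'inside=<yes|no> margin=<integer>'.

d = (-14, 9),  |d|² = 277;  R = 4+1 = 5,  c = 277−5² = 252
v_rel = (-1, 16),  |v_rel|² = 257;  v_rel·d = (-1)·(-14) + (16)·(9) = 158
257·t² − 316·t + 252 = 0  ⇒  m = 158² − 257·252 = -39800
m = -39800 < 0,  v_rel·d = 158 > 0  ⇒  outside

inside=no margin=-39800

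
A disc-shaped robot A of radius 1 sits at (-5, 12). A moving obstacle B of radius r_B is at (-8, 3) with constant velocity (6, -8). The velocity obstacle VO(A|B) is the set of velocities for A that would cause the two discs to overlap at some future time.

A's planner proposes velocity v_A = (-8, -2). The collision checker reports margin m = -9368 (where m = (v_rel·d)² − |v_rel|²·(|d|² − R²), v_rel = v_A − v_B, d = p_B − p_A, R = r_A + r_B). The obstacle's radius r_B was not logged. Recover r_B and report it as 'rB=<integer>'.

m = -9368
d = (-3, -9);  v_rel = (-14, 6),  |v_rel|² = 232
v_rel×d = (-14)·(-9) − (6)·(-3) = 144
since m = R²·232 − 144²:  R² = (20736 + -9368) / 232 = 49
R = √49 = 7  ⇒  r_B = 7 − 1 = 6

rB=6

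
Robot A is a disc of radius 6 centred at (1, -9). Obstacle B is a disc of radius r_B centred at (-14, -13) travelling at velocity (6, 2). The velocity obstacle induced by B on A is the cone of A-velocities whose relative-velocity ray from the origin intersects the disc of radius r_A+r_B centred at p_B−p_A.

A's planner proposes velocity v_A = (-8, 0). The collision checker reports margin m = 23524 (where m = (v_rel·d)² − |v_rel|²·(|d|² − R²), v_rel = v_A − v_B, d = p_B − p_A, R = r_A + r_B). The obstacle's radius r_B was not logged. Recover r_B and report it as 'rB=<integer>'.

m = 23524
d = (-15, -4);  v_rel = (-14, -2),  |v_rel|² = 200
v_rel×d = (-14)·(-4) − (-2)·(-15) = 26
since m = R²·200 − 26²:  R² = (676 + 23524) / 200 = 121
R = √121 = 11  ⇒  r_B = 11 − 6 = 5

rB=5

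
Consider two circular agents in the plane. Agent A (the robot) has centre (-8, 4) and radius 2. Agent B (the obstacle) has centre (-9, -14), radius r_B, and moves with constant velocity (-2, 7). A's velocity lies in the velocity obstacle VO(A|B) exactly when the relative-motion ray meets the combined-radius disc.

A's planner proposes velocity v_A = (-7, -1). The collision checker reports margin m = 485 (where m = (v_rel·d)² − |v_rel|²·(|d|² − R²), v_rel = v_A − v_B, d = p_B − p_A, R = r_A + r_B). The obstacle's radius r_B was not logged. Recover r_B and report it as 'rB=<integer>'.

m = 485
d = (-1, -18);  v_rel = (-5, -8),  |v_rel|² = 89
v_rel×d = (-5)·(-18) − (-8)·(-1) = 82
since m = R²·89 − 82²:  R² = (6724 + 485) / 89 = 81
R = √81 = 9  ⇒  r_B = 9 − 2 = 7

rB=7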